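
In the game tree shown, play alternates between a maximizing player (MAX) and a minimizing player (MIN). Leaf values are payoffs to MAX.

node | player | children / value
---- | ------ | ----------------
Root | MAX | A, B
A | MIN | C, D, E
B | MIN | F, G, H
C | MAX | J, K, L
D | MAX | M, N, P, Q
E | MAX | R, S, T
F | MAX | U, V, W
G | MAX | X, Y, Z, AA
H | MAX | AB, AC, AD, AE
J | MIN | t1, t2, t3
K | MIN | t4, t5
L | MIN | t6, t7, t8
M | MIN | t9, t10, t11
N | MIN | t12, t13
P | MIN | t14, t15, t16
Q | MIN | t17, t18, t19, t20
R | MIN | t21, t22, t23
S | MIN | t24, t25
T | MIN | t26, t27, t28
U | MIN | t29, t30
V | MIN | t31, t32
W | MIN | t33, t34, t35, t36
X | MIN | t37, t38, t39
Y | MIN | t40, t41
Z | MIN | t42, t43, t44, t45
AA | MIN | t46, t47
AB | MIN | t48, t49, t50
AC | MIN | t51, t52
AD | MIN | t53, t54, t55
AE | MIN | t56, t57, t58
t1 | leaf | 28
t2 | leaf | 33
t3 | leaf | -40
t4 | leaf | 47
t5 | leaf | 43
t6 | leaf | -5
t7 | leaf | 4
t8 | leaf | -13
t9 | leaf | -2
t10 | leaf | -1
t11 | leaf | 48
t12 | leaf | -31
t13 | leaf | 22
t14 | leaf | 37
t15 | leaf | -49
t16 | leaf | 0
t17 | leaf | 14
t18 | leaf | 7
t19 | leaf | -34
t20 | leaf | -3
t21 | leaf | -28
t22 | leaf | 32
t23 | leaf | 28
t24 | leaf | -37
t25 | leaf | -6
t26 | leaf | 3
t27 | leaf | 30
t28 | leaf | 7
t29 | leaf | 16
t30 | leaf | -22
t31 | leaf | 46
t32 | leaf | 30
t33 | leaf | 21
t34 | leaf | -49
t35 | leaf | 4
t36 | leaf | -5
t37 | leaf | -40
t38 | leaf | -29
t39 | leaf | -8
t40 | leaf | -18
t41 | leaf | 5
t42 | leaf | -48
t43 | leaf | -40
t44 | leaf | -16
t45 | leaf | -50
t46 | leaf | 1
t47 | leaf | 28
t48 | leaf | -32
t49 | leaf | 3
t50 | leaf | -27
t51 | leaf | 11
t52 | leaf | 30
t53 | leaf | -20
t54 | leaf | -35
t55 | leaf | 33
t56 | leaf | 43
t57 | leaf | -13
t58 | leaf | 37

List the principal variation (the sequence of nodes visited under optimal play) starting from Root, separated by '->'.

J (MIN): min(28, 33, -40) = -40
K (MIN): min(47, 43) = 43
L (MIN): min(-5, 4, -13) = -13
C (MAX): max(-40, 43, -13) = 43
M (MIN): min(-2, -1, 48) = -2
N (MIN): min(-31, 22) = -31
P (MIN): min(37, -49, 0) = -49
Q (MIN): min(14, 7, -34, -3) = -34
D (MAX): max(-2, -31, -49, -34) = -2
R (MIN): min(-28, 32, 28) = -28
S (MIN): min(-37, -6) = -37
T (MIN): min(3, 30, 7) = 3
E (MAX): max(-28, -37, 3) = 3
A (MIN): min(43, -2, 3) = -2
U (MIN): min(16, -22) = -22
V (MIN): min(46, 30) = 30
W (MIN): min(21, -49, 4, -5) = -49
F (MAX): max(-22, 30, -49) = 30
X (MIN): min(-40, -29, -8) = -40
Y (MIN): min(-18, 5) = -18
Z (MIN): min(-48, -40, -16, -50) = -50
AA (MIN): min(1, 28) = 1
G (MAX): max(-40, -18, -50, 1) = 1
AB (MIN): min(-32, 3, -27) = -32
AC (MIN): min(11, 30) = 11
AD (MIN): min(-20, -35, 33) = -35
AE (MIN): min(43, -13, 37) = -13
H (MAX): max(-32, 11, -35, -13) = 11
B (MIN): min(30, 1, 11) = 1
Root (MAX): max(-2, 1) = 1
At Root, MAX picks B (highest: 1).
At B, MIN picks G (lowest: 1).
At G, MAX picks AA (highest: 1).
At AA, MIN picks t46 (lowest: 1).
Terminal value 1.

Root -> B -> G -> AA -> t46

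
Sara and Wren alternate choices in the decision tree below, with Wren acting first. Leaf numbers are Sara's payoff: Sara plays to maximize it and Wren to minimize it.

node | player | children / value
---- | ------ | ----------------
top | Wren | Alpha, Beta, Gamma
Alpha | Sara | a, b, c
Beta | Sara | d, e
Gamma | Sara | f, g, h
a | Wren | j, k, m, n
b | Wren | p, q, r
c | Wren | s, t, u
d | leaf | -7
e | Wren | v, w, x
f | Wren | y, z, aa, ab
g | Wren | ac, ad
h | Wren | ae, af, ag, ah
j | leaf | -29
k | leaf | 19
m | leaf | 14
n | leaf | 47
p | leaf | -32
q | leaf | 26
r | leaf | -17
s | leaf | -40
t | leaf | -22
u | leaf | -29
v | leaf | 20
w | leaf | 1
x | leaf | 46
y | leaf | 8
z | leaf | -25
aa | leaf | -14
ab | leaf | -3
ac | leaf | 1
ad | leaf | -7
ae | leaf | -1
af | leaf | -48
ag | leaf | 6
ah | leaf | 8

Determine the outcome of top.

-29

a (Wren): min(-29, 19, 14, 47) = -29
b (Wren): min(-32, 26, -17) = -32
c (Wren): min(-40, -22, -29) = -40
Alpha (Sara): max(-29, -32, -40) = -29
e (Wren): min(20, 1, 46) = 1
Beta (Sara): max(-7, 1) = 1
f (Wren): min(8, -25, -14, -3) = -25
g (Wren): min(1, -7) = -7
h (Wren): min(-1, -48, 6, 8) = -48
Gamma (Sara): max(-25, -7, -48) = -7
top (Wren): min(-29, 1, -7) = -29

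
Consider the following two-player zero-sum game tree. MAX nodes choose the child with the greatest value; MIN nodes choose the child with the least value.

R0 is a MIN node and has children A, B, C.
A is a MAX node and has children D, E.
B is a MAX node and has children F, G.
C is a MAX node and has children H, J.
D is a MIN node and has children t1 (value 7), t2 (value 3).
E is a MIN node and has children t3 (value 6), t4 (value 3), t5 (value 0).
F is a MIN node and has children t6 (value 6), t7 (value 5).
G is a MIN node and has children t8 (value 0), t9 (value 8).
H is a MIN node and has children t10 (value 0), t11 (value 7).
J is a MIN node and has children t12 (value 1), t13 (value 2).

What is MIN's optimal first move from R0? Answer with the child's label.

D (MIN): min(7, 3) = 3
E (MIN): min(6, 3, 0) = 0
A (MAX): max(3, 0) = 3
F (MIN): min(6, 5) = 5
G (MIN): min(0, 8) = 0
B (MAX): max(5, 0) = 5
H (MIN): min(0, 7) = 0
J (MIN): min(1, 2) = 1
C (MAX): max(0, 1) = 1
R0 (MIN): min(3, 5, 1) = 1
MIN at R0 wants the lowest of {A=3, B=5, C=1}, so chooses C.

C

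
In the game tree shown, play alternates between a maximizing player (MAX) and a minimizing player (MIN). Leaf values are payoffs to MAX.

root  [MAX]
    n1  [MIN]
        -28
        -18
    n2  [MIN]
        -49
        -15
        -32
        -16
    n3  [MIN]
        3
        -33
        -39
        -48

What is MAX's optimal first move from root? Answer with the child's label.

n1

n1 (MIN): min(-28, -18) = -28
n2 (MIN): min(-49, -15, -32, -16) = -49
n3 (MIN): min(3, -33, -39, -48) = -48
root (MAX): max(-28, -49, -48) = -28
MAX at root wants the highest of {n1=-28, n2=-49, n3=-48}, so chooses n1.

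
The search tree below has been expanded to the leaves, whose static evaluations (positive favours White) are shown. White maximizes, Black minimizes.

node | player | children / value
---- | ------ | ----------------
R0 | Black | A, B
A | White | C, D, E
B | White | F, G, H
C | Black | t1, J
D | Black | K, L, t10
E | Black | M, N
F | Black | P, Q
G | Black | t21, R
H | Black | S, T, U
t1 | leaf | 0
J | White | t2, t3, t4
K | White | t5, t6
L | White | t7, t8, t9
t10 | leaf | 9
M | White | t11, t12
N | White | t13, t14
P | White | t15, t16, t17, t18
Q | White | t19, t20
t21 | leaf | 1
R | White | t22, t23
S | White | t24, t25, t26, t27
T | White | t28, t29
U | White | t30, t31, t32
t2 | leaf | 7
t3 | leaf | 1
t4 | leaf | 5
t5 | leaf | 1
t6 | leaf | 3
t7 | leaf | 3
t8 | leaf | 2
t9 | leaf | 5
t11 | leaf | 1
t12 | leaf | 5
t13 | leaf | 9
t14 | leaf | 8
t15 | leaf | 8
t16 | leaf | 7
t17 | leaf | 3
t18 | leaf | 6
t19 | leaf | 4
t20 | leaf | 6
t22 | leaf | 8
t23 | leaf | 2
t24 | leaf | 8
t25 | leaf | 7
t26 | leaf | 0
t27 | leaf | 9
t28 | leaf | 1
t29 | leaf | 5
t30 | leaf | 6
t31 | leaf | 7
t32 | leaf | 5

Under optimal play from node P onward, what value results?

8

P (White): max(8, 7, 3, 6) = 8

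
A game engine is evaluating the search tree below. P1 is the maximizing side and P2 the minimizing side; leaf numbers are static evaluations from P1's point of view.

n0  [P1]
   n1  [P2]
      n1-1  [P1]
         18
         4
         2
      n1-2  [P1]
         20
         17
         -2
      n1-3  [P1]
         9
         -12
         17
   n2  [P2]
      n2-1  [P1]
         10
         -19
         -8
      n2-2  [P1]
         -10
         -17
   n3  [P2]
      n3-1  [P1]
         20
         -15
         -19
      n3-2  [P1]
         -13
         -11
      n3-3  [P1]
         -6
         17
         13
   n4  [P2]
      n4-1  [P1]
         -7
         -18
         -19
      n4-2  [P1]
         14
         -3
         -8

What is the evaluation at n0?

n1-1 (P1): max(18, 4, 2) = 18
n1-2 (P1): max(20, 17, -2) = 20
n1-3 (P1): max(9, -12, 17) = 17
n1 (P2): min(18, 20, 17) = 17
n2-1 (P1): max(10, -19, -8) = 10
n2-2 (P1): max(-10, -17) = -10
n2 (P2): min(10, -10) = -10
n3-1 (P1): max(20, -15, -19) = 20
n3-2 (P1): max(-13, -11) = -11
n3-3 (P1): max(-6, 17, 13) = 17
n3 (P2): min(20, -11, 17) = -11
n4-1 (P1): max(-7, -18, -19) = -7
n4-2 (P1): max(14, -3, -8) = 14
n4 (P2): min(-7, 14) = -7
n0 (P1): max(17, -10, -11, -7) = 17

17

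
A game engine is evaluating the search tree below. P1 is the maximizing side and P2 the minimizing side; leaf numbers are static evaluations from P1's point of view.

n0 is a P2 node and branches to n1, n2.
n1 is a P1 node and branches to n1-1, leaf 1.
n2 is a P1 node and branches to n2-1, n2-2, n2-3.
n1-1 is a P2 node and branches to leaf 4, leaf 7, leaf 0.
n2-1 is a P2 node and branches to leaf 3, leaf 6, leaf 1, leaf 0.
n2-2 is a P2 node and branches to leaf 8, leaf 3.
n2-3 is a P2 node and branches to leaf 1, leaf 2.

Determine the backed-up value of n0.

n1-1 (P2): min(4, 7, 0) = 0
n1 (P1): max(0, 1) = 1
n2-1 (P2): min(3, 6, 1, 0) = 0
n2-2 (P2): min(8, 3) = 3
n2-3 (P2): min(1, 2) = 1
n2 (P1): max(0, 3, 1) = 3
n0 (P2): min(1, 3) = 1

1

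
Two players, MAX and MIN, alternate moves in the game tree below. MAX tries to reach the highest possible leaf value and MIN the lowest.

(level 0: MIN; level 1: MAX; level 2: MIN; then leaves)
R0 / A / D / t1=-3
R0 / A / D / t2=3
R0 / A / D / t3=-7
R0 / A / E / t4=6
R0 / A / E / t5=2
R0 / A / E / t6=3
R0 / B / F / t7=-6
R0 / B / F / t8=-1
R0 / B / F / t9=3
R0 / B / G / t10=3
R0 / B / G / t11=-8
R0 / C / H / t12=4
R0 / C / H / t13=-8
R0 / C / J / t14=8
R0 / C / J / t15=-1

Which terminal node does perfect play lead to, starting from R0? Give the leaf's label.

t7

D (MIN): min(-3, 3, -7) = -7
E (MIN): min(6, 2, 3) = 2
A (MAX): max(-7, 2) = 2
F (MIN): min(-6, -1, 3) = -6
G (MIN): min(3, -8) = -8
B (MAX): max(-6, -8) = -6
H (MIN): min(4, -8) = -8
J (MIN): min(8, -1) = -1
C (MAX): max(-8, -1) = -1
R0 (MIN): min(2, -6, -1) = -6
At R0, MIN picks B (lowest: -6).
At B, MAX picks F (highest: -6).
At F, MIN picks t7 (lowest: -6).
Terminal value -6.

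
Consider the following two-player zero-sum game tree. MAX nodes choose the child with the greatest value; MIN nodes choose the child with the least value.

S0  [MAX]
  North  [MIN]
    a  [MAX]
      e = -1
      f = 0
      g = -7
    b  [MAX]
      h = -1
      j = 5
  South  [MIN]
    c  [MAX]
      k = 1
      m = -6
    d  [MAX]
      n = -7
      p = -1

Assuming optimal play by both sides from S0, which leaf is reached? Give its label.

f

a (MAX): max(-1, 0, -7) = 0
b (MAX): max(-1, 5) = 5
North (MIN): min(0, 5) = 0
c (MAX): max(1, -6) = 1
d (MAX): max(-7, -1) = -1
South (MIN): min(1, -1) = -1
S0 (MAX): max(0, -1) = 0
At S0, MAX picks North (highest: 0).
At North, MIN picks a (lowest: 0).
At a, MAX picks f (highest: 0).
Terminal value 0.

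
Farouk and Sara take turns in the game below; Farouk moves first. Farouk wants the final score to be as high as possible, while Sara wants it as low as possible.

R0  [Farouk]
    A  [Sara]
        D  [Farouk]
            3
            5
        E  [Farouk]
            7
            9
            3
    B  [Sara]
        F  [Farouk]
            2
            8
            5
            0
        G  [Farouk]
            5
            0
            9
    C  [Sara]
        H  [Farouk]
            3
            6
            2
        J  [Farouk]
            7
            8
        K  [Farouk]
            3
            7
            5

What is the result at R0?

8

D (Farouk): max(3, 5) = 5
E (Farouk): max(7, 9, 3) = 9
A (Sara): min(5, 9) = 5
F (Farouk): max(2, 8, 5, 0) = 8
G (Farouk): max(5, 0, 9) = 9
B (Sara): min(8, 9) = 8
H (Farouk): max(3, 6, 2) = 6
J (Farouk): max(7, 8) = 8
K (Farouk): max(3, 7, 5) = 7
C (Sara): min(6, 8, 7) = 6
R0 (Farouk): max(5, 8, 6) = 8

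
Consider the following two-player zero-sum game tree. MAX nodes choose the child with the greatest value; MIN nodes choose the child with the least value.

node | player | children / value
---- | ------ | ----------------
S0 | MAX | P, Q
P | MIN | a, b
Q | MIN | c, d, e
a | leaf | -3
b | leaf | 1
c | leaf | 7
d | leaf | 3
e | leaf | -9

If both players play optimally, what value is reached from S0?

P (MIN): min(-3, 1) = -3
Q (MIN): min(7, 3, -9) = -9
S0 (MAX): max(-3, -9) = -3

-3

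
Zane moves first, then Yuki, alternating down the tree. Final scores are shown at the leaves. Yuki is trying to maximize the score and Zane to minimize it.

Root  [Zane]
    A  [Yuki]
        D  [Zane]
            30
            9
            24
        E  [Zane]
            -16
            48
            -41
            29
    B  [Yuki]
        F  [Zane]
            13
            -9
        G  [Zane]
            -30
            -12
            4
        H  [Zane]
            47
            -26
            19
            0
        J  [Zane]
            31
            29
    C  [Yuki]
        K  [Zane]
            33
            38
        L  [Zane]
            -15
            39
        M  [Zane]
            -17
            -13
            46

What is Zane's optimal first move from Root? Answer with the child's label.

A

D (Zane): min(30, 9, 24) = 9
E (Zane): min(-16, 48, -41, 29) = -41
A (Yuki): max(9, -41) = 9
F (Zane): min(13, -9) = -9
G (Zane): min(-30, -12, 4) = -30
H (Zane): min(47, -26, 19, 0) = -26
J (Zane): min(31, 29) = 29
B (Yuki): max(-9, -30, -26, 29) = 29
K (Zane): min(33, 38) = 33
L (Zane): min(-15, 39) = -15
M (Zane): min(-17, -13, 46) = -17
C (Yuki): max(33, -15, -17) = 33
Root (Zane): min(9, 29, 33) = 9
Zane at Root wants the lowest of {A=9, B=29, C=33}, so chooses A.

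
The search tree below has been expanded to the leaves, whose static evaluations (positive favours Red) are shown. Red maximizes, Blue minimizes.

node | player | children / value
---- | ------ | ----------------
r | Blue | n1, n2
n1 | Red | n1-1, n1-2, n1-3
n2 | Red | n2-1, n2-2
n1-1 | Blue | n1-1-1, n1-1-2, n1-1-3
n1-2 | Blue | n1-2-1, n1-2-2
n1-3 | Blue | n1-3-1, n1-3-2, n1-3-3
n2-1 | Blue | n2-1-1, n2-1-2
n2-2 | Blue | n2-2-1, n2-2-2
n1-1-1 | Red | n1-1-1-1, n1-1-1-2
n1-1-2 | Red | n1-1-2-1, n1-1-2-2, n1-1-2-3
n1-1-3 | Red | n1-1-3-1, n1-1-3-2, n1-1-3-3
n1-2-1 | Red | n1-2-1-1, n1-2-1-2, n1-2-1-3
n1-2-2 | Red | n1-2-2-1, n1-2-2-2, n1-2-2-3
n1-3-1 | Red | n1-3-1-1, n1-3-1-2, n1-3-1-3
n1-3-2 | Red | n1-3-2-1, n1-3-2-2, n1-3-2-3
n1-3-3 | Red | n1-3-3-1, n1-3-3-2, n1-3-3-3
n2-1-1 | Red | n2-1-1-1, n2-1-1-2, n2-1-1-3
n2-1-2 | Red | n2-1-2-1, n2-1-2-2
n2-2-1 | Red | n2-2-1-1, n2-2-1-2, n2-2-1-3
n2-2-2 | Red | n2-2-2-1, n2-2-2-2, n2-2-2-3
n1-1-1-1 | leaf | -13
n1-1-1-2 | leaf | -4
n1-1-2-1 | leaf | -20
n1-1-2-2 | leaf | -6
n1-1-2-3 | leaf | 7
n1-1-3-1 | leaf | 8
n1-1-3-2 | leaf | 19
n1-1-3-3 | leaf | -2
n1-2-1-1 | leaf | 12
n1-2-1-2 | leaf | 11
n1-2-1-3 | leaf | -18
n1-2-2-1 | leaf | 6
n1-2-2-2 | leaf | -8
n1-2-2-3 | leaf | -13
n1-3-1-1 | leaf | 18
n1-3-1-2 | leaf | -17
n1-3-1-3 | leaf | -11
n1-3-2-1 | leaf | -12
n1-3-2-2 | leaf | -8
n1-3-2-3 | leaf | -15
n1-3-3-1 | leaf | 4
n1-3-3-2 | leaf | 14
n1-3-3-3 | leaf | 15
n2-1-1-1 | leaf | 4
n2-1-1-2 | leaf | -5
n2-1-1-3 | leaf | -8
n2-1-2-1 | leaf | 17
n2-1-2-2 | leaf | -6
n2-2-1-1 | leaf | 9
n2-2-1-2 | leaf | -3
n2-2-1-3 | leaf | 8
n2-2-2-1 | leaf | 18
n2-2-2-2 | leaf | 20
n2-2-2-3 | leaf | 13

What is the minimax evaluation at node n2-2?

9

n2-2-1 (Red): max(9, -3, 8) = 9
n2-2-2 (Red): max(18, 20, 13) = 20
n2-2 (Blue): min(9, 20) = 9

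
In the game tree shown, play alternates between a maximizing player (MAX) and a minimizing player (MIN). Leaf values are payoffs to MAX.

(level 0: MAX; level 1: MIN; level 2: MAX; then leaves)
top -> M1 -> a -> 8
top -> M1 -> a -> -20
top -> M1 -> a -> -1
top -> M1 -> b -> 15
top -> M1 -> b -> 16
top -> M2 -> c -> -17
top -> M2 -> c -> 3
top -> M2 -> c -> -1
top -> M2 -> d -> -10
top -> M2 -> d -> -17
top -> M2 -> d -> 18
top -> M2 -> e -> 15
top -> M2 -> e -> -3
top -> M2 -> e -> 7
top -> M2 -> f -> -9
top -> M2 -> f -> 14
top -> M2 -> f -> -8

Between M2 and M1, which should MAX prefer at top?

c (MAX): max(-17, 3, -1) = 3
d (MAX): max(-10, -17, 18) = 18
e (MAX): max(15, -3, 7) = 15
f (MAX): max(-9, 14, -8) = 14
M2 (MIN): min(3, 18, 15, 14) = 3
a (MAX): max(8, -20, -1) = 8
b (MAX): max(15, 16) = 16
M1 (MIN): min(8, 16) = 8
MAX prefers the higher value; M2=3, M1=8. M1 is better since 8 > 3.

M1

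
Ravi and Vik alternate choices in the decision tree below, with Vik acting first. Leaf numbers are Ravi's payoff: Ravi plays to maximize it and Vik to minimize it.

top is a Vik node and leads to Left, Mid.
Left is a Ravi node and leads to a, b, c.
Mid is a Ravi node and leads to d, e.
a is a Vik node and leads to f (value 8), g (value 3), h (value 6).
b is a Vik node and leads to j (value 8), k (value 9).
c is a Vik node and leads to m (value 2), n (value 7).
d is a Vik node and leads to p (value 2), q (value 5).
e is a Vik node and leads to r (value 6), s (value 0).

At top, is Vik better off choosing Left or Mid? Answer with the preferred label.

Mid

a (Vik): min(8, 3, 6) = 3
b (Vik): min(8, 9) = 8
c (Vik): min(2, 7) = 2
Left (Ravi): max(3, 8, 2) = 8
d (Vik): min(2, 5) = 2
e (Vik): min(6, 0) = 0
Mid (Ravi): max(2, 0) = 2
Vik prefers the lower value; Left=8, Mid=2. Mid is better since 2 < 8.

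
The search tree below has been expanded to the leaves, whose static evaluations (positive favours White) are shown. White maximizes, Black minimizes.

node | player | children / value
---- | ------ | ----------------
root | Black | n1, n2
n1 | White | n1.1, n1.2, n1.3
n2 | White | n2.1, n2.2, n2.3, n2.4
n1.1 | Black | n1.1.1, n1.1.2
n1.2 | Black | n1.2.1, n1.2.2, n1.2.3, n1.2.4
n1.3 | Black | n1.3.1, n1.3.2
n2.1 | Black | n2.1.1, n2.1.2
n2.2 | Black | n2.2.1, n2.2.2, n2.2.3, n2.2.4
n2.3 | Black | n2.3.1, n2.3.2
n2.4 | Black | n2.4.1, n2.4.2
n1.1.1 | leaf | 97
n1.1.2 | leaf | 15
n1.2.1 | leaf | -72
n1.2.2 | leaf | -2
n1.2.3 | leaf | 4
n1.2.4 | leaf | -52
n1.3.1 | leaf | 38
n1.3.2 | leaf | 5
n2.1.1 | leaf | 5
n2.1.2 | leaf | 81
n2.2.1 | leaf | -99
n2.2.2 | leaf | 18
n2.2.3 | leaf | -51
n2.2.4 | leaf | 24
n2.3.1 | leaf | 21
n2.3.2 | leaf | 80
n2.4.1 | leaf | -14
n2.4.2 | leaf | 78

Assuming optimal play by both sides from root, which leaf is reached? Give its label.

n1.1 (Black): min(97, 15) = 15
n1.2 (Black): min(-72, -2, 4, -52) = -72
n1.3 (Black): min(38, 5) = 5
n1 (White): max(15, -72, 5) = 15
n2.1 (Black): min(5, 81) = 5
n2.2 (Black): min(-99, 18, -51, 24) = -99
n2.3 (Black): min(21, 80) = 21
n2.4 (Black): min(-14, 78) = -14
n2 (White): max(5, -99, 21, -14) = 21
root (Black): min(15, 21) = 15
At root, Black picks n1 (lowest: 15).
At n1, White picks n1.1 (highest: 15).
At n1.1, Black picks n1.1.2 (lowest: 15).
Terminal value 15.

n1.1.2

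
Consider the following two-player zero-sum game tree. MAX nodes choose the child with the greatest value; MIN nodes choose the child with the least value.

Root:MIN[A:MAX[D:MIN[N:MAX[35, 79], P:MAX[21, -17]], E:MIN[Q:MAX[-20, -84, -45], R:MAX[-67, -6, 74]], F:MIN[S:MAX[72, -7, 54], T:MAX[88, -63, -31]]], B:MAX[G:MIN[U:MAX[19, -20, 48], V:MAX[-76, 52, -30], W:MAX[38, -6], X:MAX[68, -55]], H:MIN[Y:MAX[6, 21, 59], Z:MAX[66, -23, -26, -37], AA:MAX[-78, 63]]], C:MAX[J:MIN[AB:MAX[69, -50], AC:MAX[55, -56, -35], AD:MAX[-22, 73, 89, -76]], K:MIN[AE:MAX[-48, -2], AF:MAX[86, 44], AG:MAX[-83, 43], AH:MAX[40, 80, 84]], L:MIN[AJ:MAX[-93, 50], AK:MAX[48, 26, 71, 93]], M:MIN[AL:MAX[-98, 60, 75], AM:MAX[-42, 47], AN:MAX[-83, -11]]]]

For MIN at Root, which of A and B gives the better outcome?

B

N (MAX): max(35, 79) = 79
P (MAX): max(21, -17) = 21
D (MIN): min(79, 21) = 21
Q (MAX): max(-20, -84, -45) = -20
R (MAX): max(-67, -6, 74) = 74
E (MIN): min(-20, 74) = -20
S (MAX): max(72, -7, 54) = 72
T (MAX): max(88, -63, -31) = 88
F (MIN): min(72, 88) = 72
A (MAX): max(21, -20, 72) = 72
U (MAX): max(19, -20, 48) = 48
V (MAX): max(-76, 52, -30) = 52
W (MAX): max(38, -6) = 38
X (MAX): max(68, -55) = 68
G (MIN): min(48, 52, 38, 68) = 38
Y (MAX): max(6, 21, 59) = 59
Z (MAX): max(66, -23, -26, -37) = 66
AA (MAX): max(-78, 63) = 63
H (MIN): min(59, 66, 63) = 59
B (MAX): max(38, 59) = 59
MIN prefers the lower value; A=72, B=59. B is better since 59 < 72.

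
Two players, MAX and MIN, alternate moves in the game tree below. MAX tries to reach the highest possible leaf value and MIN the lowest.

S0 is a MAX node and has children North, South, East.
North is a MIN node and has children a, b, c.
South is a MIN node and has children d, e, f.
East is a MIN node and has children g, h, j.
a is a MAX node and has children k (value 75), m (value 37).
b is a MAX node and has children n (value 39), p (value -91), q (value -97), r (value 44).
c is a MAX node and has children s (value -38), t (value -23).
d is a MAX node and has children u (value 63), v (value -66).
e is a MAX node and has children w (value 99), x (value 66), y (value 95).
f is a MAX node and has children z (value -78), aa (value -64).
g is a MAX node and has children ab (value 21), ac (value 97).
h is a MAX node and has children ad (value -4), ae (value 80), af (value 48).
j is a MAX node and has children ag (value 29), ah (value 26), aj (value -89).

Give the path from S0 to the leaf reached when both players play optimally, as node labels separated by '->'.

S0 -> East -> j -> ag

a (MAX): max(75, 37) = 75
b (MAX): max(39, -91, -97, 44) = 44
c (MAX): max(-38, -23) = -23
North (MIN): min(75, 44, -23) = -23
d (MAX): max(63, -66) = 63
e (MAX): max(99, 66, 95) = 99
f (MAX): max(-78, -64) = -64
South (MIN): min(63, 99, -64) = -64
g (MAX): max(21, 97) = 97
h (MAX): max(-4, 80, 48) = 80
j (MAX): max(29, 26, -89) = 29
East (MIN): min(97, 80, 29) = 29
S0 (MAX): max(-23, -64, 29) = 29
At S0, MAX picks East (highest: 29).
At East, MIN picks j (lowest: 29).
At j, MAX picks ag (highest: 29).
Terminal value 29.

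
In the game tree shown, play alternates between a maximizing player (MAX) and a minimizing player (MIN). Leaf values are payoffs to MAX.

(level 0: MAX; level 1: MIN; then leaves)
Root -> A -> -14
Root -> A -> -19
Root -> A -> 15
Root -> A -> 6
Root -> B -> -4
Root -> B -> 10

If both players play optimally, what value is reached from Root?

A (MIN): min(-14, -19, 15, 6) = -19
B (MIN): min(-4, 10) = -4
Root (MAX): max(-19, -4) = -4

-4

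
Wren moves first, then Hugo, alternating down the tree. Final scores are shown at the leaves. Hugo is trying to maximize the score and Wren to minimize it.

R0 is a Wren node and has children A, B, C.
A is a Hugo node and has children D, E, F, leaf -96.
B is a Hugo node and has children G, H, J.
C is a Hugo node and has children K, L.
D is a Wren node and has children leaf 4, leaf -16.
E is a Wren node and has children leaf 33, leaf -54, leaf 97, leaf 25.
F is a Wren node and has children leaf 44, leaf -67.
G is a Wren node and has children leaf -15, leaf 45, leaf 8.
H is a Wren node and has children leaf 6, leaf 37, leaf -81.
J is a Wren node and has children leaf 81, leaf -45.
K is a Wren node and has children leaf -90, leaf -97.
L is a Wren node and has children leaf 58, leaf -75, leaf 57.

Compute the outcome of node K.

K (Wren): min(-90, -97) = -97

-97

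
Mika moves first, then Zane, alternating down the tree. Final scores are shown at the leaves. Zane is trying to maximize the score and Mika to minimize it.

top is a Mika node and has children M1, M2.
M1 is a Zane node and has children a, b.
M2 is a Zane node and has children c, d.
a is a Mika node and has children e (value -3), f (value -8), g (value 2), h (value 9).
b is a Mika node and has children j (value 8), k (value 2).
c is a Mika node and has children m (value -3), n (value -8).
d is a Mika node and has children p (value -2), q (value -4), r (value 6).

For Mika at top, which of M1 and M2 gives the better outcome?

M2

a (Mika): min(-3, -8, 2, 9) = -8
b (Mika): min(8, 2) = 2
M1 (Zane): max(-8, 2) = 2
c (Mika): min(-3, -8) = -8
d (Mika): min(-2, -4, 6) = -4
M2 (Zane): max(-8, -4) = -4
Mika prefers the lower value; M1=2, M2=-4. M2 is better since -4 < 2.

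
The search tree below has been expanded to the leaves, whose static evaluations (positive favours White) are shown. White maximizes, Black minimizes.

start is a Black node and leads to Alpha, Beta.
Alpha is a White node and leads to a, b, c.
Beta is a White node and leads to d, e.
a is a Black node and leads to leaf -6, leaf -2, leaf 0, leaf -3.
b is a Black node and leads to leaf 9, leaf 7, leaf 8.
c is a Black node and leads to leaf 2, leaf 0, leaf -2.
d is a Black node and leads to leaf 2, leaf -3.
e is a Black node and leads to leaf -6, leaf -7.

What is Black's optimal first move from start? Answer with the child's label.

a (Black): min(-6, -2, 0, -3) = -6
b (Black): min(9, 7, 8) = 7
c (Black): min(2, 0, -2) = -2
Alpha (White): max(-6, 7, -2) = 7
d (Black): min(2, -3) = -3
e (Black): min(-6, -7) = -7
Beta (White): max(-3, -7) = -3
start (Black): min(7, -3) = -3
Black at start wants the lowest of {Alpha=7, Beta=-3}, so chooses Beta.

Beta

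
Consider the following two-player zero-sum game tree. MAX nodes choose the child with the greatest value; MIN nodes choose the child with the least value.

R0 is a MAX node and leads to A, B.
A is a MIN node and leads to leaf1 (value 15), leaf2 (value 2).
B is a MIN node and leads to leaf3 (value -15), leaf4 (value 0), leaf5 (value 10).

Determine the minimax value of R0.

2

A (MIN): min(15, 2) = 2
B (MIN): min(-15, 0, 10) = -15
R0 (MAX): max(2, -15) = 2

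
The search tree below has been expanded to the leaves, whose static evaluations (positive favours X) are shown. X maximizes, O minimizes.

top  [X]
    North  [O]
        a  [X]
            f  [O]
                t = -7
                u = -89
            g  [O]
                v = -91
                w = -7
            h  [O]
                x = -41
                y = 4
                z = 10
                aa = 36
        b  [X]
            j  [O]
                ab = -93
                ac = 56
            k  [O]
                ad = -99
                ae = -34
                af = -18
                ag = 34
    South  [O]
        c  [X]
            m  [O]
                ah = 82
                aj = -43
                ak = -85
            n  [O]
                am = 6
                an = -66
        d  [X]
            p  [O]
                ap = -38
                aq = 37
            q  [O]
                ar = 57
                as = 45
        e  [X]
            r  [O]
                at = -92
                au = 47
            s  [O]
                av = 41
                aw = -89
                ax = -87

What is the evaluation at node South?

-89

m (O): min(82, -43, -85) = -85
n (O): min(6, -66) = -66
c (X): max(-85, -66) = -66
p (O): min(-38, 37) = -38
q (O): min(57, 45) = 45
d (X): max(-38, 45) = 45
r (O): min(-92, 47) = -92
s (O): min(41, -89, -87) = -89
e (X): max(-92, -89) = -89
South (O): min(-66, 45, -89) = -89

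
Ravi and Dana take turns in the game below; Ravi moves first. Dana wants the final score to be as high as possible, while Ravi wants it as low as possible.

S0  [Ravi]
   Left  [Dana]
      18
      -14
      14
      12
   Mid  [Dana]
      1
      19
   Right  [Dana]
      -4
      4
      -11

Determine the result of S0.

4

Left (Dana): max(18, -14, 14, 12) = 18
Mid (Dana): max(1, 19) = 19
Right (Dana): max(-4, 4, -11) = 4
S0 (Ravi): min(18, 19, 4) = 4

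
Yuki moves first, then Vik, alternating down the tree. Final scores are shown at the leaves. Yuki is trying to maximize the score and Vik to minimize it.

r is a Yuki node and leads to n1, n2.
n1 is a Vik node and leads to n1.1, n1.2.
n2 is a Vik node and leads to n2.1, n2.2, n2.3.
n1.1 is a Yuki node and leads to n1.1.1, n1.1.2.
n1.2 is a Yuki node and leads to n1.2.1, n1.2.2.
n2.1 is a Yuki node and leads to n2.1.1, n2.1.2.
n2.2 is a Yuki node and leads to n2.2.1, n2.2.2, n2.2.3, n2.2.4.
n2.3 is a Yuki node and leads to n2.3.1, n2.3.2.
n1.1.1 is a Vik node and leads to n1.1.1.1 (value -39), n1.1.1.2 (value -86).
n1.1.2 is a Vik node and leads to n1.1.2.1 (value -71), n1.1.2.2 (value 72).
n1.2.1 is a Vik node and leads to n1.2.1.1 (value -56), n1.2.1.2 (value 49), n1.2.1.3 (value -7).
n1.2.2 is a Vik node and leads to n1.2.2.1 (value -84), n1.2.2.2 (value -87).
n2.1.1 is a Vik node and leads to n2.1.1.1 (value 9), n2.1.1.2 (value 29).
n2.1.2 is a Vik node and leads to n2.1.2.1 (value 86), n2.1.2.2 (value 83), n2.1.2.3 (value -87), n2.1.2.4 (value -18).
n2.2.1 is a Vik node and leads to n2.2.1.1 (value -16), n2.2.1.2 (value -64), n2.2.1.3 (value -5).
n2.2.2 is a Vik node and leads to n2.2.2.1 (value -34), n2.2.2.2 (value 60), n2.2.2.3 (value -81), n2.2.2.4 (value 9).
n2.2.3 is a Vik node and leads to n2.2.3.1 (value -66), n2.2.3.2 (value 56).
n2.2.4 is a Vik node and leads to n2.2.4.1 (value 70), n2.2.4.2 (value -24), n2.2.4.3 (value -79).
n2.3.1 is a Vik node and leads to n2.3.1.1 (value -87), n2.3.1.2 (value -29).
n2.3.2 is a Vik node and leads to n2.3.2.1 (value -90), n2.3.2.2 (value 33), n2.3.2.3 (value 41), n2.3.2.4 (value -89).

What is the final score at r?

-71

n1.1.1 (Vik): min(-39, -86) = -86
n1.1.2 (Vik): min(-71, 72) = -71
n1.1 (Yuki): max(-86, -71) = -71
n1.2.1 (Vik): min(-56, 49, -7) = -56
n1.2.2 (Vik): min(-84, -87) = -87
n1.2 (Yuki): max(-56, -87) = -56
n1 (Vik): min(-71, -56) = -71
n2.1.1 (Vik): min(9, 29) = 9
n2.1.2 (Vik): min(86, 83, -87, -18) = -87
n2.1 (Yuki): max(9, -87) = 9
n2.2.1 (Vik): min(-16, -64, -5) = -64
n2.2.2 (Vik): min(-34, 60, -81, 9) = -81
n2.2.3 (Vik): min(-66, 56) = -66
n2.2.4 (Vik): min(70, -24, -79) = -79
n2.2 (Yuki): max(-64, -81, -66, -79) = -64
n2.3.1 (Vik): min(-87, -29) = -87
n2.3.2 (Vik): min(-90, 33, 41, -89) = -90
n2.3 (Yuki): max(-87, -90) = -87
n2 (Vik): min(9, -64, -87) = -87
r (Yuki): max(-71, -87) = -71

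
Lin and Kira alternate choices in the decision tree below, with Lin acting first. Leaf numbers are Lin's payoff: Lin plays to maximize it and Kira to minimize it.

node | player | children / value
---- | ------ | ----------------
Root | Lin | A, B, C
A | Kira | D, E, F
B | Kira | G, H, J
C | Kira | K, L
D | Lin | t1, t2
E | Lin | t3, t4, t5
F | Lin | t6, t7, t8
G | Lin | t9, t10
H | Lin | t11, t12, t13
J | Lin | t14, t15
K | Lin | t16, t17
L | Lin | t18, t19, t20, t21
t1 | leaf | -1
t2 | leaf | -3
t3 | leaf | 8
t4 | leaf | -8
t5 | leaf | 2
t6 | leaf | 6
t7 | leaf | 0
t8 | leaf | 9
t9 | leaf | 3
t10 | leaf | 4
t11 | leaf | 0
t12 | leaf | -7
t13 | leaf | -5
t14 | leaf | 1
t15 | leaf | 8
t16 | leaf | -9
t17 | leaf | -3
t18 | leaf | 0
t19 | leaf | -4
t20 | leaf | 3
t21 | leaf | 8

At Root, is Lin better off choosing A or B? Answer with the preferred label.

D (Lin): max(-1, -3) = -1
E (Lin): max(8, -8, 2) = 8
F (Lin): max(6, 0, 9) = 9
A (Kira): min(-1, 8, 9) = -1
G (Lin): max(3, 4) = 4
H (Lin): max(0, -7, -5) = 0
J (Lin): max(1, 8) = 8
B (Kira): min(4, 0, 8) = 0
Lin prefers the higher value; A=-1, B=0. B is better since 0 > -1.

B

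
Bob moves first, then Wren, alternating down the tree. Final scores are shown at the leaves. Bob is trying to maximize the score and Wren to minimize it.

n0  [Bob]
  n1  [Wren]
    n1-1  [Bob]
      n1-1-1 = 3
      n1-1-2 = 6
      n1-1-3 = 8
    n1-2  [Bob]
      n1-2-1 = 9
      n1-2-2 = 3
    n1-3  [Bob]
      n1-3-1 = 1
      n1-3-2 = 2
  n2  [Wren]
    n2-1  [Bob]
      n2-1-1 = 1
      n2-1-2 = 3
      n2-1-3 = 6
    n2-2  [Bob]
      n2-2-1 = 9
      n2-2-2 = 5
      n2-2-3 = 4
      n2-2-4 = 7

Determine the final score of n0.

6

n1-1 (Bob): max(3, 6, 8) = 8
n1-2 (Bob): max(9, 3) = 9
n1-3 (Bob): max(1, 2) = 2
n1 (Wren): min(8, 9, 2) = 2
n2-1 (Bob): max(1, 3, 6) = 6
n2-2 (Bob): max(9, 5, 4, 7) = 9
n2 (Wren): min(6, 9) = 6
n0 (Bob): max(2, 6) = 6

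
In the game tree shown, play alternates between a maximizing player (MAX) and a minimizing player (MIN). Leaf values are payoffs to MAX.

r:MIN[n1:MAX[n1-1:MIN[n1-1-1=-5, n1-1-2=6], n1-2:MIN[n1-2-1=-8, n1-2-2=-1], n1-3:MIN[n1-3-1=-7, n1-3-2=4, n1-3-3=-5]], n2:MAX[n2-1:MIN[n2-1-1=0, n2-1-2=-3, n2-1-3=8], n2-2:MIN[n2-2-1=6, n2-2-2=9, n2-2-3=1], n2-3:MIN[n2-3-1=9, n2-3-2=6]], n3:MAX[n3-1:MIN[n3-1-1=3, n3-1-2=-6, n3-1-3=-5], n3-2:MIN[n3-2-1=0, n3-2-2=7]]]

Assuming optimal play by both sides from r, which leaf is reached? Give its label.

n1-1-1

n1-1 (MIN): min(-5, 6) = -5
n1-2 (MIN): min(-8, -1) = -8
n1-3 (MIN): min(-7, 4, -5) = -7
n1 (MAX): max(-5, -8, -7) = -5
n2-1 (MIN): min(0, -3, 8) = -3
n2-2 (MIN): min(6, 9, 1) = 1
n2-3 (MIN): min(9, 6) = 6
n2 (MAX): max(-3, 1, 6) = 6
n3-1 (MIN): min(3, -6, -5) = -6
n3-2 (MIN): min(0, 7) = 0
n3 (MAX): max(-6, 0) = 0
r (MIN): min(-5, 6, 0) = -5
At r, MIN picks n1 (lowest: -5).
At n1, MAX picks n1-1 (highest: -5).
At n1-1, MIN picks n1-1-1 (lowest: -5).
Terminal value -5.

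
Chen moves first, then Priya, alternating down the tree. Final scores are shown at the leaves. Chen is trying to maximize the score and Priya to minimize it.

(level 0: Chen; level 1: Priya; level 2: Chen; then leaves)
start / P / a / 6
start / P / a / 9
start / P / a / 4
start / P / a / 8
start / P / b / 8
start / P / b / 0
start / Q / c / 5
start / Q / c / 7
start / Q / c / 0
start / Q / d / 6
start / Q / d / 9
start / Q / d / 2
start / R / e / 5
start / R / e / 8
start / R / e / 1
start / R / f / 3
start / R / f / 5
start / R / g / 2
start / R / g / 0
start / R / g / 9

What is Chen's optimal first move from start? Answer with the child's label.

P

a (Chen): max(6, 9, 4, 8) = 9
b (Chen): max(8, 0) = 8
P (Priya): min(9, 8) = 8
c (Chen): max(5, 7, 0) = 7
d (Chen): max(6, 9, 2) = 9
Q (Priya): min(7, 9) = 7
e (Chen): max(5, 8, 1) = 8
f (Chen): max(3, 5) = 5
g (Chen): max(2, 0, 9) = 9
R (Priya): min(8, 5, 9) = 5
start (Chen): max(8, 7, 5) = 8
Chen at start wants the highest of {P=8, Q=7, R=5}, so chooses P.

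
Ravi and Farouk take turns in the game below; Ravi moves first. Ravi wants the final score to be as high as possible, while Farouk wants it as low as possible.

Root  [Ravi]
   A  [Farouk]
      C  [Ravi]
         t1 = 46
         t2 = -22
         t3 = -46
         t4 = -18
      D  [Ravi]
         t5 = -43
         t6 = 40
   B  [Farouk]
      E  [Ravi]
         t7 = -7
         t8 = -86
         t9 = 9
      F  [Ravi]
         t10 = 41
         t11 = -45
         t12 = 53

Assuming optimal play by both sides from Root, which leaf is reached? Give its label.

C (Ravi): max(46, -22, -46, -18) = 46
D (Ravi): max(-43, 40) = 40
A (Farouk): min(46, 40) = 40
E (Ravi): max(-7, -86, 9) = 9
F (Ravi): max(41, -45, 53) = 53
B (Farouk): min(9, 53) = 9
Root (Ravi): max(40, 9) = 40
At Root, Ravi picks A (highest: 40).
At A, Farouk picks D (lowest: 40).
At D, Ravi picks t6 (highest: 40).
Terminal value 40.

t6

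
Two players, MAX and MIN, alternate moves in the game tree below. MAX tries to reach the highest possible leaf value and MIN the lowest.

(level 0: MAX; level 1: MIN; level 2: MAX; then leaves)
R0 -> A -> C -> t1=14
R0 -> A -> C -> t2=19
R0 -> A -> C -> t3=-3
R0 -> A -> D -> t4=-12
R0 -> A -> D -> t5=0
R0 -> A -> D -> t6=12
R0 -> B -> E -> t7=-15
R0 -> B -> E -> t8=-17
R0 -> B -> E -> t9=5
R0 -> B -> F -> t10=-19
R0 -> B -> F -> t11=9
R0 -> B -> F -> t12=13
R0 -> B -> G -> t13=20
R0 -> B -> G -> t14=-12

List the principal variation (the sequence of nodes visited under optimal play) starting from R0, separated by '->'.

C (MAX): max(14, 19, -3) = 19
D (MAX): max(-12, 0, 12) = 12
A (MIN): min(19, 12) = 12
E (MAX): max(-15, -17, 5) = 5
F (MAX): max(-19, 9, 13) = 13
G (MAX): max(20, -12) = 20
B (MIN): min(5, 13, 20) = 5
R0 (MAX): max(12, 5) = 12
At R0, MAX picks A (highest: 12).
At A, MIN picks D (lowest: 12).
At D, MAX picks t6 (highest: 12).
Terminal value 12.

R0 -> A -> D -> t6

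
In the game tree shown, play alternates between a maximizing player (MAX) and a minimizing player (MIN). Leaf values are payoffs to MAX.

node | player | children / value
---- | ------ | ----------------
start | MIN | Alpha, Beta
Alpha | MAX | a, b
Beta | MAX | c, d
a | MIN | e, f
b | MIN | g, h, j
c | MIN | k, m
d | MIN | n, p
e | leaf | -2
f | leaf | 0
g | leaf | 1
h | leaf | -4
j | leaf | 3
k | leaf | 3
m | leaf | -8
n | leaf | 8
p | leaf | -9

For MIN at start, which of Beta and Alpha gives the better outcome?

c (MIN): min(3, -8) = -8
d (MIN): min(8, -9) = -9
Beta (MAX): max(-8, -9) = -8
a (MIN): min(-2, 0) = -2
b (MIN): min(1, -4, 3) = -4
Alpha (MAX): max(-2, -4) = -2
MIN prefers the lower value; Beta=-8, Alpha=-2. Beta is better since -8 < -2.

Beta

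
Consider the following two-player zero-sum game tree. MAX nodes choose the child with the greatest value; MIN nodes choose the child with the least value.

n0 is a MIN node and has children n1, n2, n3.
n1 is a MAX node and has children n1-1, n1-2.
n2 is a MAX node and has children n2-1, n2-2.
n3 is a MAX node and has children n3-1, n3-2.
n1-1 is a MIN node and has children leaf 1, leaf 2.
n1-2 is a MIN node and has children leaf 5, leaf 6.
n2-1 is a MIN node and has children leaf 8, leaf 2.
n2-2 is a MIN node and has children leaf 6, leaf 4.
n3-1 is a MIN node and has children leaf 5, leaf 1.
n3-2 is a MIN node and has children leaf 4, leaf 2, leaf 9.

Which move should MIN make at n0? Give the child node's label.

n1-1 (MIN): min(1, 2) = 1
n1-2 (MIN): min(5, 6) = 5
n1 (MAX): max(1, 5) = 5
n2-1 (MIN): min(8, 2) = 2
n2-2 (MIN): min(6, 4) = 4
n2 (MAX): max(2, 4) = 4
n3-1 (MIN): min(5, 1) = 1
n3-2 (MIN): min(4, 2, 9) = 2
n3 (MAX): max(1, 2) = 2
n0 (MIN): min(5, 4, 2) = 2
MIN at n0 wants the lowest of {n1=5, n2=4, n3=2}, so chooses n3.

n3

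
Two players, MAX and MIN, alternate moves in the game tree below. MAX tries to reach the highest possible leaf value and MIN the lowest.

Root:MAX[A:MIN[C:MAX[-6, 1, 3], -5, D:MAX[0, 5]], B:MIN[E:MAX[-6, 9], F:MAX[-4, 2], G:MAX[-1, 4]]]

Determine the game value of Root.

2

C (MAX): max(-6, 1, 3) = 3
D (MAX): max(0, 5) = 5
A (MIN): min(3, -5, 5) = -5
E (MAX): max(-6, 9) = 9
F (MAX): max(-4, 2) = 2
G (MAX): max(-1, 4) = 4
B (MIN): min(9, 2, 4) = 2
Root (MAX): max(-5, 2) = 2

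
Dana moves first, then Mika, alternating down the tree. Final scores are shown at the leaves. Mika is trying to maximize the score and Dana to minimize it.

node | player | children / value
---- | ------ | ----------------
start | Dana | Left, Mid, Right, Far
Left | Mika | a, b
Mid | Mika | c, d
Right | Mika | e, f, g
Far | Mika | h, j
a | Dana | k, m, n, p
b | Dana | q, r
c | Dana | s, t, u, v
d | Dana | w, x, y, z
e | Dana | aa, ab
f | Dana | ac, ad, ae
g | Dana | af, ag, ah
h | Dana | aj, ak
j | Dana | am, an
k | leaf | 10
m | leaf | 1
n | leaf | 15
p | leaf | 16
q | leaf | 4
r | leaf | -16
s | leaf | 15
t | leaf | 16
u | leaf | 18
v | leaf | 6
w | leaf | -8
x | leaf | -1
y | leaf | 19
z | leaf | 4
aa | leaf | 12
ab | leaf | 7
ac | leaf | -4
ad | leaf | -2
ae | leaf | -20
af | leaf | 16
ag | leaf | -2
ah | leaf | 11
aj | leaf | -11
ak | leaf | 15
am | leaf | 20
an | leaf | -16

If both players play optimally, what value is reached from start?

-11

a (Dana): min(10, 1, 15, 16) = 1
b (Dana): min(4, -16) = -16
Left (Mika): max(1, -16) = 1
c (Dana): min(15, 16, 18, 6) = 6
d (Dana): min(-8, -1, 19, 4) = -8
Mid (Mika): max(6, -8) = 6
e (Dana): min(12, 7) = 7
f (Dana): min(-4, -2, -20) = -20
g (Dana): min(16, -2, 11) = -2
Right (Mika): max(7, -20, -2) = 7
h (Dana): min(-11, 15) = -11
j (Dana): min(20, -16) = -16
Far (Mika): max(-11, -16) = -11
start (Dana): min(1, 6, 7, -11) = -11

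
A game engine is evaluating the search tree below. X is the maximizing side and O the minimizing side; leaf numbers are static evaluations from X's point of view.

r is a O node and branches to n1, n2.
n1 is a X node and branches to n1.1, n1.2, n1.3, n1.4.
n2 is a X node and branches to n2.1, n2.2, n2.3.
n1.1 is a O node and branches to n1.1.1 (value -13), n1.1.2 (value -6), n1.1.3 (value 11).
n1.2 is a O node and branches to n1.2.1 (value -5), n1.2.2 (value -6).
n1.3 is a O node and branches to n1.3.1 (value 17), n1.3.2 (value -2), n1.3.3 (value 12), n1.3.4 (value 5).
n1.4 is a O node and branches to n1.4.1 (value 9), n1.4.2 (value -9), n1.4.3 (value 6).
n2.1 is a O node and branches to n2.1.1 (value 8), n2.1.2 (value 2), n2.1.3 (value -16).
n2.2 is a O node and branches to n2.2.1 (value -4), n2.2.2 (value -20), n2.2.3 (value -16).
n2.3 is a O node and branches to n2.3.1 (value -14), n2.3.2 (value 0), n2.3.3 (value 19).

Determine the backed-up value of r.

-14

n1.1 (O): min(-13, -6, 11) = -13
n1.2 (O): min(-5, -6) = -6
n1.3 (O): min(17, -2, 12, 5) = -2
n1.4 (O): min(9, -9, 6) = -9
n1 (X): max(-13, -6, -2, -9) = -2
n2.1 (O): min(8, 2, -16) = -16
n2.2 (O): min(-4, -20, -16) = -20
n2.3 (O): min(-14, 0, 19) = -14
n2 (X): max(-16, -20, -14) = -14
r (O): min(-2, -14) = -14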